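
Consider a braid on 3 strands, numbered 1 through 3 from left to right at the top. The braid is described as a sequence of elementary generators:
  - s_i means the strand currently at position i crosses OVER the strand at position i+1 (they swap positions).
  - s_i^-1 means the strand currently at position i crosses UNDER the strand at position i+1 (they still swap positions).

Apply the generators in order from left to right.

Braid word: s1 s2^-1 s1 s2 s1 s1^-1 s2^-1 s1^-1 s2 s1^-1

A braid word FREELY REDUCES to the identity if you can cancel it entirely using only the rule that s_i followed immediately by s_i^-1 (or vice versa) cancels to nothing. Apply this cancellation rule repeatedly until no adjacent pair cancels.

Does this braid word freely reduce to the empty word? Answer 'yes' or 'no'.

Answer: yes

Derivation:
Gen 1 (s1): push. Stack: [s1]
Gen 2 (s2^-1): push. Stack: [s1 s2^-1]
Gen 3 (s1): push. Stack: [s1 s2^-1 s1]
Gen 4 (s2): push. Stack: [s1 s2^-1 s1 s2]
Gen 5 (s1): push. Stack: [s1 s2^-1 s1 s2 s1]
Gen 6 (s1^-1): cancels prior s1. Stack: [s1 s2^-1 s1 s2]
Gen 7 (s2^-1): cancels prior s2. Stack: [s1 s2^-1 s1]
Gen 8 (s1^-1): cancels prior s1. Stack: [s1 s2^-1]
Gen 9 (s2): cancels prior s2^-1. Stack: [s1]
Gen 10 (s1^-1): cancels prior s1. Stack: []
Reduced word: (empty)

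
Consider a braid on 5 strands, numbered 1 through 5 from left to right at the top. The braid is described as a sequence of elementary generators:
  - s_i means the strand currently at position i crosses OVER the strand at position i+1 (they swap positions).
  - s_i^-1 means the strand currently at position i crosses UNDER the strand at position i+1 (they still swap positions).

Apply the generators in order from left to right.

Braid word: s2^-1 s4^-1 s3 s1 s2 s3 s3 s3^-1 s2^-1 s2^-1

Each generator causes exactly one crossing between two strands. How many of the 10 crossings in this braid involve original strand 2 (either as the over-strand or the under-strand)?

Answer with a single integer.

Gen 1: crossing 2x3. Involves strand 2? yes. Count so far: 1
Gen 2: crossing 4x5. Involves strand 2? no. Count so far: 1
Gen 3: crossing 2x5. Involves strand 2? yes. Count so far: 2
Gen 4: crossing 1x3. Involves strand 2? no. Count so far: 2
Gen 5: crossing 1x5. Involves strand 2? no. Count so far: 2
Gen 6: crossing 1x2. Involves strand 2? yes. Count so far: 3
Gen 7: crossing 2x1. Involves strand 2? yes. Count so far: 4
Gen 8: crossing 1x2. Involves strand 2? yes. Count so far: 5
Gen 9: crossing 5x2. Involves strand 2? yes. Count so far: 6
Gen 10: crossing 2x5. Involves strand 2? yes. Count so far: 7

Answer: 7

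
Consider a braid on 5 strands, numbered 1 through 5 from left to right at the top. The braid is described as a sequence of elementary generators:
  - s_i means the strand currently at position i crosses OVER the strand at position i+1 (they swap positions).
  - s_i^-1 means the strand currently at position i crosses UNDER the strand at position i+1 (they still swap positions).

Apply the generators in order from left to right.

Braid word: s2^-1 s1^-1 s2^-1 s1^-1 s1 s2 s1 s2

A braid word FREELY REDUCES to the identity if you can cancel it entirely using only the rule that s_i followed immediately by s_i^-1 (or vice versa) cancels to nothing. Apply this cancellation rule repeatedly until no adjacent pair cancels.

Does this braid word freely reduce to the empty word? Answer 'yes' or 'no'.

Gen 1 (s2^-1): push. Stack: [s2^-1]
Gen 2 (s1^-1): push. Stack: [s2^-1 s1^-1]
Gen 3 (s2^-1): push. Stack: [s2^-1 s1^-1 s2^-1]
Gen 4 (s1^-1): push. Stack: [s2^-1 s1^-1 s2^-1 s1^-1]
Gen 5 (s1): cancels prior s1^-1. Stack: [s2^-1 s1^-1 s2^-1]
Gen 6 (s2): cancels prior s2^-1. Stack: [s2^-1 s1^-1]
Gen 7 (s1): cancels prior s1^-1. Stack: [s2^-1]
Gen 8 (s2): cancels prior s2^-1. Stack: []
Reduced word: (empty)

Answer: yes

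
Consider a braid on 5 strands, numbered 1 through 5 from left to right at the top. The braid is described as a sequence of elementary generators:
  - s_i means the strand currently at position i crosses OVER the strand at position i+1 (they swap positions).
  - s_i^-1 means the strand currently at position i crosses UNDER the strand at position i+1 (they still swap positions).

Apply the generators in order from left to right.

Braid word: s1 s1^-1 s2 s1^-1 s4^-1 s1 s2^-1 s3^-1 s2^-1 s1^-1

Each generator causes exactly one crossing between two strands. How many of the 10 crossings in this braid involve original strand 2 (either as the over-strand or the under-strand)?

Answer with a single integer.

Answer: 5

Derivation:
Gen 1: crossing 1x2. Involves strand 2? yes. Count so far: 1
Gen 2: crossing 2x1. Involves strand 2? yes. Count so far: 2
Gen 3: crossing 2x3. Involves strand 2? yes. Count so far: 3
Gen 4: crossing 1x3. Involves strand 2? no. Count so far: 3
Gen 5: crossing 4x5. Involves strand 2? no. Count so far: 3
Gen 6: crossing 3x1. Involves strand 2? no. Count so far: 3
Gen 7: crossing 3x2. Involves strand 2? yes. Count so far: 4
Gen 8: crossing 3x5. Involves strand 2? no. Count so far: 4
Gen 9: crossing 2x5. Involves strand 2? yes. Count so far: 5
Gen 10: crossing 1x5. Involves strand 2? no. Count so far: 5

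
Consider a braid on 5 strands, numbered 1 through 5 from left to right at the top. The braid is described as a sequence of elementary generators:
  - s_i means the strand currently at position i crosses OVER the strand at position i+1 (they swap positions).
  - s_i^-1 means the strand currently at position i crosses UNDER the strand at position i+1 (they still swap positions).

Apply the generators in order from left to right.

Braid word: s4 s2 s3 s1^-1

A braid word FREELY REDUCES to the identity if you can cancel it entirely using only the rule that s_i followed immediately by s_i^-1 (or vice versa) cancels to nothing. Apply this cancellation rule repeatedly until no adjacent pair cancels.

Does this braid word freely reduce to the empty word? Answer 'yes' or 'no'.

Gen 1 (s4): push. Stack: [s4]
Gen 2 (s2): push. Stack: [s4 s2]
Gen 3 (s3): push. Stack: [s4 s2 s3]
Gen 4 (s1^-1): push. Stack: [s4 s2 s3 s1^-1]
Reduced word: s4 s2 s3 s1^-1

Answer: no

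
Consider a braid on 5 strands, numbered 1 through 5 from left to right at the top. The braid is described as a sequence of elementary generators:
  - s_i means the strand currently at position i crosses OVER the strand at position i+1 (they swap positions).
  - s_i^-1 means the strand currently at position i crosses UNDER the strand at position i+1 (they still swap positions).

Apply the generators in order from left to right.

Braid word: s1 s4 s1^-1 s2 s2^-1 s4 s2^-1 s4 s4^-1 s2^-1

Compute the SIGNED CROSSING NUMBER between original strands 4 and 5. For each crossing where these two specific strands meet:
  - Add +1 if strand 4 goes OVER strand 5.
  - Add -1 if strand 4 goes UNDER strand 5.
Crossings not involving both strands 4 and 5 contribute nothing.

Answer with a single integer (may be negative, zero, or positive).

Answer: 2

Derivation:
Gen 1: crossing 1x2. Both 4&5? no. Sum: 0
Gen 2: 4 over 5. Both 4&5? yes. Contrib: +1. Sum: 1
Gen 3: crossing 2x1. Both 4&5? no. Sum: 1
Gen 4: crossing 2x3. Both 4&5? no. Sum: 1
Gen 5: crossing 3x2. Both 4&5? no. Sum: 1
Gen 6: 5 over 4. Both 4&5? yes. Contrib: -1. Sum: 0
Gen 7: crossing 2x3. Both 4&5? no. Sum: 0
Gen 8: 4 over 5. Both 4&5? yes. Contrib: +1. Sum: 1
Gen 9: 5 under 4. Both 4&5? yes. Contrib: +1. Sum: 2
Gen 10: crossing 3x2. Both 4&5? no. Sum: 2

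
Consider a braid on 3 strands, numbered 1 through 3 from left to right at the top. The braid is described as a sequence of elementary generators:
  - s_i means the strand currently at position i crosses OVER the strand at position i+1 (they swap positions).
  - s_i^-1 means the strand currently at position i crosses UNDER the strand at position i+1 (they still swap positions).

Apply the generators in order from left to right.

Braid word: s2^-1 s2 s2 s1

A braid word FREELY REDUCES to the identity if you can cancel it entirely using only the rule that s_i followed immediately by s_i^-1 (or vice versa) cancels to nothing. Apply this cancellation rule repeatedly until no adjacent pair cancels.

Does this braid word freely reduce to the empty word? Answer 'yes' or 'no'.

Gen 1 (s2^-1): push. Stack: [s2^-1]
Gen 2 (s2): cancels prior s2^-1. Stack: []
Gen 3 (s2): push. Stack: [s2]
Gen 4 (s1): push. Stack: [s2 s1]
Reduced word: s2 s1

Answer: no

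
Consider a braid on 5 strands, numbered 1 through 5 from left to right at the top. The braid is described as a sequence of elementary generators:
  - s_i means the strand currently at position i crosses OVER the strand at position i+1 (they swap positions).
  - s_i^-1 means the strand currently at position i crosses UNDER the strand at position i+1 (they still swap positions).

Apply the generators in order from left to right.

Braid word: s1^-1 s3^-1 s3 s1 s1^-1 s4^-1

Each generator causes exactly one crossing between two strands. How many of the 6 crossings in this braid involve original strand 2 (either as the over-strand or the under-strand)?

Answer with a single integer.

Gen 1: crossing 1x2. Involves strand 2? yes. Count so far: 1
Gen 2: crossing 3x4. Involves strand 2? no. Count so far: 1
Gen 3: crossing 4x3. Involves strand 2? no. Count so far: 1
Gen 4: crossing 2x1. Involves strand 2? yes. Count so far: 2
Gen 5: crossing 1x2. Involves strand 2? yes. Count so far: 3
Gen 6: crossing 4x5. Involves strand 2? no. Count so far: 3

Answer: 3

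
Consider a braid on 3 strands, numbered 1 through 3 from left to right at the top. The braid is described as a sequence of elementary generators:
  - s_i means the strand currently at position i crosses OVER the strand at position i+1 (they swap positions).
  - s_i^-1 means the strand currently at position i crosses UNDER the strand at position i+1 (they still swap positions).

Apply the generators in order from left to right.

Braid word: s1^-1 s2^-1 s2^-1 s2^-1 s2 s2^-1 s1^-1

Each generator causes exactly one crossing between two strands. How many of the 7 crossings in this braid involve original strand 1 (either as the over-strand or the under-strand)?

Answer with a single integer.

Answer: 6

Derivation:
Gen 1: crossing 1x2. Involves strand 1? yes. Count so far: 1
Gen 2: crossing 1x3. Involves strand 1? yes. Count so far: 2
Gen 3: crossing 3x1. Involves strand 1? yes. Count so far: 3
Gen 4: crossing 1x3. Involves strand 1? yes. Count so far: 4
Gen 5: crossing 3x1. Involves strand 1? yes. Count so far: 5
Gen 6: crossing 1x3. Involves strand 1? yes. Count so far: 6
Gen 7: crossing 2x3. Involves strand 1? no. Count so far: 6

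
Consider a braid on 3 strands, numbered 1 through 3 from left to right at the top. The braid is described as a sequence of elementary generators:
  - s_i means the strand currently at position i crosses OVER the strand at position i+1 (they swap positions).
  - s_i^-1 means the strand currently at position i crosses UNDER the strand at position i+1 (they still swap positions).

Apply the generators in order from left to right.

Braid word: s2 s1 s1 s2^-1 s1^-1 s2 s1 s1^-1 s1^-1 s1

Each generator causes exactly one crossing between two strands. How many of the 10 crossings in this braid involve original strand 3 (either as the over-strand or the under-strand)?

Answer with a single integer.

Answer: 9

Derivation:
Gen 1: crossing 2x3. Involves strand 3? yes. Count so far: 1
Gen 2: crossing 1x3. Involves strand 3? yes. Count so far: 2
Gen 3: crossing 3x1. Involves strand 3? yes. Count so far: 3
Gen 4: crossing 3x2. Involves strand 3? yes. Count so far: 4
Gen 5: crossing 1x2. Involves strand 3? no. Count so far: 4
Gen 6: crossing 1x3. Involves strand 3? yes. Count so far: 5
Gen 7: crossing 2x3. Involves strand 3? yes. Count so far: 6
Gen 8: crossing 3x2. Involves strand 3? yes. Count so far: 7
Gen 9: crossing 2x3. Involves strand 3? yes. Count so far: 8
Gen 10: crossing 3x2. Involves strand 3? yes. Count so far: 9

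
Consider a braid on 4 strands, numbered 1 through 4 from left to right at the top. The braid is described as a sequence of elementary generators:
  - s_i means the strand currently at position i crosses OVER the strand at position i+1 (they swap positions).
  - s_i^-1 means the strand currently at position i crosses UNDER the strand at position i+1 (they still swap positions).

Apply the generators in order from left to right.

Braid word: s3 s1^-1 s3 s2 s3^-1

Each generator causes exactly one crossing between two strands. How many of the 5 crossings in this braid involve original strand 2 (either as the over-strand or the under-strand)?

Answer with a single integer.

Gen 1: crossing 3x4. Involves strand 2? no. Count so far: 0
Gen 2: crossing 1x2. Involves strand 2? yes. Count so far: 1
Gen 3: crossing 4x3. Involves strand 2? no. Count so far: 1
Gen 4: crossing 1x3. Involves strand 2? no. Count so far: 1
Gen 5: crossing 1x4. Involves strand 2? no. Count so far: 1

Answer: 1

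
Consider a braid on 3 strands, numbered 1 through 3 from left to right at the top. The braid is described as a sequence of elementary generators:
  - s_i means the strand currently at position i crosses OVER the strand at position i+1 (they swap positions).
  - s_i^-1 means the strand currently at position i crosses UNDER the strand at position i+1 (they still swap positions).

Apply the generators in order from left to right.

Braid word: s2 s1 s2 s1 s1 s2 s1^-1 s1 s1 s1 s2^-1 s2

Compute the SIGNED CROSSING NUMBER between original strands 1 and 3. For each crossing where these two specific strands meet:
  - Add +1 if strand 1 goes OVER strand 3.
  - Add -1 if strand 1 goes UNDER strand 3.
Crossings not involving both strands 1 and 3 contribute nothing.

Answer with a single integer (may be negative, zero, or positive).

Gen 1: crossing 2x3. Both 1&3? no. Sum: 0
Gen 2: 1 over 3. Both 1&3? yes. Contrib: +1. Sum: 1
Gen 3: crossing 1x2. Both 1&3? no. Sum: 1
Gen 4: crossing 3x2. Both 1&3? no. Sum: 1
Gen 5: crossing 2x3. Both 1&3? no. Sum: 1
Gen 6: crossing 2x1. Both 1&3? no. Sum: 1
Gen 7: 3 under 1. Both 1&3? yes. Contrib: +1. Sum: 2
Gen 8: 1 over 3. Both 1&3? yes. Contrib: +1. Sum: 3
Gen 9: 3 over 1. Both 1&3? yes. Contrib: -1. Sum: 2
Gen 10: 1 over 3. Both 1&3? yes. Contrib: +1. Sum: 3
Gen 11: crossing 1x2. Both 1&3? no. Sum: 3
Gen 12: crossing 2x1. Both 1&3? no. Sum: 3

Answer: 3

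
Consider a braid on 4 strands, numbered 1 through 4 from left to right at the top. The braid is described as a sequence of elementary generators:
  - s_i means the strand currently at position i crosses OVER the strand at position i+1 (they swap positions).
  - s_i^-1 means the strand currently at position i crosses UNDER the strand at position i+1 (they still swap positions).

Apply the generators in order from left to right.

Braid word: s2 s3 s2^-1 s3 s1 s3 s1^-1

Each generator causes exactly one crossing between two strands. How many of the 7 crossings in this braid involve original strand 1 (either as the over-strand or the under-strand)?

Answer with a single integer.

Gen 1: crossing 2x3. Involves strand 1? no. Count so far: 0
Gen 2: crossing 2x4. Involves strand 1? no. Count so far: 0
Gen 3: crossing 3x4. Involves strand 1? no. Count so far: 0
Gen 4: crossing 3x2. Involves strand 1? no. Count so far: 0
Gen 5: crossing 1x4. Involves strand 1? yes. Count so far: 1
Gen 6: crossing 2x3. Involves strand 1? no. Count so far: 1
Gen 7: crossing 4x1. Involves strand 1? yes. Count so far: 2

Answer: 2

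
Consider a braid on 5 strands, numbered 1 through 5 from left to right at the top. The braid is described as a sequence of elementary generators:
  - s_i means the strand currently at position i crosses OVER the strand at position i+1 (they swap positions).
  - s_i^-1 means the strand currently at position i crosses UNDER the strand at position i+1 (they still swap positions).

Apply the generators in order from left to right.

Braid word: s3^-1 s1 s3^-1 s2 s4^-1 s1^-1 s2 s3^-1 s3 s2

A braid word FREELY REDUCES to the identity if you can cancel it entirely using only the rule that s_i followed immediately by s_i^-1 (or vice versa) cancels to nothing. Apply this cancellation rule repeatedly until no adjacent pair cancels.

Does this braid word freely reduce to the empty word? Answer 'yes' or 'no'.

Gen 1 (s3^-1): push. Stack: [s3^-1]
Gen 2 (s1): push. Stack: [s3^-1 s1]
Gen 3 (s3^-1): push. Stack: [s3^-1 s1 s3^-1]
Gen 4 (s2): push. Stack: [s3^-1 s1 s3^-1 s2]
Gen 5 (s4^-1): push. Stack: [s3^-1 s1 s3^-1 s2 s4^-1]
Gen 6 (s1^-1): push. Stack: [s3^-1 s1 s3^-1 s2 s4^-1 s1^-1]
Gen 7 (s2): push. Stack: [s3^-1 s1 s3^-1 s2 s4^-1 s1^-1 s2]
Gen 8 (s3^-1): push. Stack: [s3^-1 s1 s3^-1 s2 s4^-1 s1^-1 s2 s3^-1]
Gen 9 (s3): cancels prior s3^-1. Stack: [s3^-1 s1 s3^-1 s2 s4^-1 s1^-1 s2]
Gen 10 (s2): push. Stack: [s3^-1 s1 s3^-1 s2 s4^-1 s1^-1 s2 s2]
Reduced word: s3^-1 s1 s3^-1 s2 s4^-1 s1^-1 s2 s2

Answer: no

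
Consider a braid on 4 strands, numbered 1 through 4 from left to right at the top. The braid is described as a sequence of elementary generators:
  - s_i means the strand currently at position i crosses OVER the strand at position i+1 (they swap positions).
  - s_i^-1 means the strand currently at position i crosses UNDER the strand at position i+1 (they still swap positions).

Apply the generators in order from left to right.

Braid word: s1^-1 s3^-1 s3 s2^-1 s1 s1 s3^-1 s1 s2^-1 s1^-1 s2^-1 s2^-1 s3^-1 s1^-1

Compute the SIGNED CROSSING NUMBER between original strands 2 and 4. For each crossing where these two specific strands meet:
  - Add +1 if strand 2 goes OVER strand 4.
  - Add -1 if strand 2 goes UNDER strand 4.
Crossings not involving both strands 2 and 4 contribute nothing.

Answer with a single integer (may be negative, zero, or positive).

Gen 1: crossing 1x2. Both 2&4? no. Sum: 0
Gen 2: crossing 3x4. Both 2&4? no. Sum: 0
Gen 3: crossing 4x3. Both 2&4? no. Sum: 0
Gen 4: crossing 1x3. Both 2&4? no. Sum: 0
Gen 5: crossing 2x3. Both 2&4? no. Sum: 0
Gen 6: crossing 3x2. Both 2&4? no. Sum: 0
Gen 7: crossing 1x4. Both 2&4? no. Sum: 0
Gen 8: crossing 2x3. Both 2&4? no. Sum: 0
Gen 9: 2 under 4. Both 2&4? yes. Contrib: -1. Sum: -1
Gen 10: crossing 3x4. Both 2&4? no. Sum: -1
Gen 11: crossing 3x2. Both 2&4? no. Sum: -1
Gen 12: crossing 2x3. Both 2&4? no. Sum: -1
Gen 13: crossing 2x1. Both 2&4? no. Sum: -1
Gen 14: crossing 4x3. Both 2&4? no. Sum: -1

Answer: -1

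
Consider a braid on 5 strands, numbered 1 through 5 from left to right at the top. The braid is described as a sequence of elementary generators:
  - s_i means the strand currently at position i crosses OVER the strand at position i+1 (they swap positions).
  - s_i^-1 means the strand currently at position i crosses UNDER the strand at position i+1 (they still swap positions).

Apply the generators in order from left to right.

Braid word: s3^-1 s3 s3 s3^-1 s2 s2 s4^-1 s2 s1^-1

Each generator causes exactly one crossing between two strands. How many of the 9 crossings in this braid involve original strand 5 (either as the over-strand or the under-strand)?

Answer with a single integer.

Gen 1: crossing 3x4. Involves strand 5? no. Count so far: 0
Gen 2: crossing 4x3. Involves strand 5? no. Count so far: 0
Gen 3: crossing 3x4. Involves strand 5? no. Count so far: 0
Gen 4: crossing 4x3. Involves strand 5? no. Count so far: 0
Gen 5: crossing 2x3. Involves strand 5? no. Count so far: 0
Gen 6: crossing 3x2. Involves strand 5? no. Count so far: 0
Gen 7: crossing 4x5. Involves strand 5? yes. Count so far: 1
Gen 8: crossing 2x3. Involves strand 5? no. Count so far: 1
Gen 9: crossing 1x3. Involves strand 5? no. Count so far: 1

Answer: 1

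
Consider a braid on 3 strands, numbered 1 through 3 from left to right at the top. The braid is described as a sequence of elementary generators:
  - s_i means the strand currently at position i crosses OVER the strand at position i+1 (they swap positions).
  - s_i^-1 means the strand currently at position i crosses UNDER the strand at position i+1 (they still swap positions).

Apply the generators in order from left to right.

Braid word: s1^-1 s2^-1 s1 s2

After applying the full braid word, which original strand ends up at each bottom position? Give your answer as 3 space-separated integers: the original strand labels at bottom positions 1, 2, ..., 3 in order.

Answer: 3 1 2

Derivation:
Gen 1 (s1^-1): strand 1 crosses under strand 2. Perm now: [2 1 3]
Gen 2 (s2^-1): strand 1 crosses under strand 3. Perm now: [2 3 1]
Gen 3 (s1): strand 2 crosses over strand 3. Perm now: [3 2 1]
Gen 4 (s2): strand 2 crosses over strand 1. Perm now: [3 1 2]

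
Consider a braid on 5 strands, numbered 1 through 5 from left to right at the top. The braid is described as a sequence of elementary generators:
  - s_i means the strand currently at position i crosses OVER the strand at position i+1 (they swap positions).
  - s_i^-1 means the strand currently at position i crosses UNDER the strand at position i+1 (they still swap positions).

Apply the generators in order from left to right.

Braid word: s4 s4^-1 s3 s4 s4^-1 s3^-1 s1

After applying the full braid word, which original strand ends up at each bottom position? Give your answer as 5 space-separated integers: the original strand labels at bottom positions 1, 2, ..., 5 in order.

Gen 1 (s4): strand 4 crosses over strand 5. Perm now: [1 2 3 5 4]
Gen 2 (s4^-1): strand 5 crosses under strand 4. Perm now: [1 2 3 4 5]
Gen 3 (s3): strand 3 crosses over strand 4. Perm now: [1 2 4 3 5]
Gen 4 (s4): strand 3 crosses over strand 5. Perm now: [1 2 4 5 3]
Gen 5 (s4^-1): strand 5 crosses under strand 3. Perm now: [1 2 4 3 5]
Gen 6 (s3^-1): strand 4 crosses under strand 3. Perm now: [1 2 3 4 5]
Gen 7 (s1): strand 1 crosses over strand 2. Perm now: [2 1 3 4 5]

Answer: 2 1 3 4 5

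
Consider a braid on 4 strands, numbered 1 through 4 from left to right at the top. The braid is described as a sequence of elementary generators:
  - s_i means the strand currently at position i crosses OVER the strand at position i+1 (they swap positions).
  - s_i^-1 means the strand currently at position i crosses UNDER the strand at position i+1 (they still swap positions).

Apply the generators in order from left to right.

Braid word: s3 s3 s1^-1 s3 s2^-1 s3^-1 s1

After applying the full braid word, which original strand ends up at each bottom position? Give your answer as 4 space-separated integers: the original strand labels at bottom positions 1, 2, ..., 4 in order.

Answer: 4 2 3 1

Derivation:
Gen 1 (s3): strand 3 crosses over strand 4. Perm now: [1 2 4 3]
Gen 2 (s3): strand 4 crosses over strand 3. Perm now: [1 2 3 4]
Gen 3 (s1^-1): strand 1 crosses under strand 2. Perm now: [2 1 3 4]
Gen 4 (s3): strand 3 crosses over strand 4. Perm now: [2 1 4 3]
Gen 5 (s2^-1): strand 1 crosses under strand 4. Perm now: [2 4 1 3]
Gen 6 (s3^-1): strand 1 crosses under strand 3. Perm now: [2 4 3 1]
Gen 7 (s1): strand 2 crosses over strand 4. Perm now: [4 2 3 1]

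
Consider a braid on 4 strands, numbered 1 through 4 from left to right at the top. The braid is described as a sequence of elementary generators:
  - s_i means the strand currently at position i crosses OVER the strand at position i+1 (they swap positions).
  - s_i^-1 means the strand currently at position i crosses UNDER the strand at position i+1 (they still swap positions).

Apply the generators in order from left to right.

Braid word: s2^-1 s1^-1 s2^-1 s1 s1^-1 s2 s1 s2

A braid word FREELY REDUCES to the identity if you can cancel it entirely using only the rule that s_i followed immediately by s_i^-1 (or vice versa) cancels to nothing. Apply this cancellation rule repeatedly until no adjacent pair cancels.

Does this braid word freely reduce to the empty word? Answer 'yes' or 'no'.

Answer: yes

Derivation:
Gen 1 (s2^-1): push. Stack: [s2^-1]
Gen 2 (s1^-1): push. Stack: [s2^-1 s1^-1]
Gen 3 (s2^-1): push. Stack: [s2^-1 s1^-1 s2^-1]
Gen 4 (s1): push. Stack: [s2^-1 s1^-1 s2^-1 s1]
Gen 5 (s1^-1): cancels prior s1. Stack: [s2^-1 s1^-1 s2^-1]
Gen 6 (s2): cancels prior s2^-1. Stack: [s2^-1 s1^-1]
Gen 7 (s1): cancels prior s1^-1. Stack: [s2^-1]
Gen 8 (s2): cancels prior s2^-1. Stack: []
Reduced word: (empty)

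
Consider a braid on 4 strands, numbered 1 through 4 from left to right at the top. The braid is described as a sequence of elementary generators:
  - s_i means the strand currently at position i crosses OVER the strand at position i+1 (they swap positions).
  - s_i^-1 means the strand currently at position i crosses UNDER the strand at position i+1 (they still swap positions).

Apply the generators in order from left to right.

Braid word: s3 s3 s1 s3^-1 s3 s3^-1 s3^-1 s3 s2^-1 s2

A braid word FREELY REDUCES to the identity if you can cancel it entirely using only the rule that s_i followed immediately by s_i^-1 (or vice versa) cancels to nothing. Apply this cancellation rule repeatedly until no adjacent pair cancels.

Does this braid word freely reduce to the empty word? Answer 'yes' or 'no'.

Answer: no

Derivation:
Gen 1 (s3): push. Stack: [s3]
Gen 2 (s3): push. Stack: [s3 s3]
Gen 3 (s1): push. Stack: [s3 s3 s1]
Gen 4 (s3^-1): push. Stack: [s3 s3 s1 s3^-1]
Gen 5 (s3): cancels prior s3^-1. Stack: [s3 s3 s1]
Gen 6 (s3^-1): push. Stack: [s3 s3 s1 s3^-1]
Gen 7 (s3^-1): push. Stack: [s3 s3 s1 s3^-1 s3^-1]
Gen 8 (s3): cancels prior s3^-1. Stack: [s3 s3 s1 s3^-1]
Gen 9 (s2^-1): push. Stack: [s3 s3 s1 s3^-1 s2^-1]
Gen 10 (s2): cancels prior s2^-1. Stack: [s3 s3 s1 s3^-1]
Reduced word: s3 s3 s1 s3^-1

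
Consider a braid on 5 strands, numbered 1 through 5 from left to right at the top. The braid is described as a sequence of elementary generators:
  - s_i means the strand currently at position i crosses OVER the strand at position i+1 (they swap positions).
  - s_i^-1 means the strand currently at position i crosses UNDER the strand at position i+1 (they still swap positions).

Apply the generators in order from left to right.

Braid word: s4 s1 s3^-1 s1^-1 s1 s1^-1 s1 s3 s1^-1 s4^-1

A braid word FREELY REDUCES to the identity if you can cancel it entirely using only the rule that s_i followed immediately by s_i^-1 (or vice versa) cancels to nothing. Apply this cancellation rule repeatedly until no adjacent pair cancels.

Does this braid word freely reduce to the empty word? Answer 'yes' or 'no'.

Answer: yes

Derivation:
Gen 1 (s4): push. Stack: [s4]
Gen 2 (s1): push. Stack: [s4 s1]
Gen 3 (s3^-1): push. Stack: [s4 s1 s3^-1]
Gen 4 (s1^-1): push. Stack: [s4 s1 s3^-1 s1^-1]
Gen 5 (s1): cancels prior s1^-1. Stack: [s4 s1 s3^-1]
Gen 6 (s1^-1): push. Stack: [s4 s1 s3^-1 s1^-1]
Gen 7 (s1): cancels prior s1^-1. Stack: [s4 s1 s3^-1]
Gen 8 (s3): cancels prior s3^-1. Stack: [s4 s1]
Gen 9 (s1^-1): cancels prior s1. Stack: [s4]
Gen 10 (s4^-1): cancels prior s4. Stack: []
Reduced word: (empty)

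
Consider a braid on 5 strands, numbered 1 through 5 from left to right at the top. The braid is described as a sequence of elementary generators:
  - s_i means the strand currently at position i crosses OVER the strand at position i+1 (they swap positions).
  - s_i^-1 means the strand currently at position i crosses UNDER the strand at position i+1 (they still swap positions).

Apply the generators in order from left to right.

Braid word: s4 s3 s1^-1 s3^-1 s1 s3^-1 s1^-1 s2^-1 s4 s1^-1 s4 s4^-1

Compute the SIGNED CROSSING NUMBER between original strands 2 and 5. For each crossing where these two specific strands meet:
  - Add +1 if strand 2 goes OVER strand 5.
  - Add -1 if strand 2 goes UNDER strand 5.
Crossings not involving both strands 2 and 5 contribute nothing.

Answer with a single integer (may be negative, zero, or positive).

Answer: -1

Derivation:
Gen 1: crossing 4x5. Both 2&5? no. Sum: 0
Gen 2: crossing 3x5. Both 2&5? no. Sum: 0
Gen 3: crossing 1x2. Both 2&5? no. Sum: 0
Gen 4: crossing 5x3. Both 2&5? no. Sum: 0
Gen 5: crossing 2x1. Both 2&5? no. Sum: 0
Gen 6: crossing 3x5. Both 2&5? no. Sum: 0
Gen 7: crossing 1x2. Both 2&5? no. Sum: 0
Gen 8: crossing 1x5. Both 2&5? no. Sum: 0
Gen 9: crossing 3x4. Both 2&5? no. Sum: 0
Gen 10: 2 under 5. Both 2&5? yes. Contrib: -1. Sum: -1
Gen 11: crossing 4x3. Both 2&5? no. Sum: -1
Gen 12: crossing 3x4. Both 2&5? no. Sum: -1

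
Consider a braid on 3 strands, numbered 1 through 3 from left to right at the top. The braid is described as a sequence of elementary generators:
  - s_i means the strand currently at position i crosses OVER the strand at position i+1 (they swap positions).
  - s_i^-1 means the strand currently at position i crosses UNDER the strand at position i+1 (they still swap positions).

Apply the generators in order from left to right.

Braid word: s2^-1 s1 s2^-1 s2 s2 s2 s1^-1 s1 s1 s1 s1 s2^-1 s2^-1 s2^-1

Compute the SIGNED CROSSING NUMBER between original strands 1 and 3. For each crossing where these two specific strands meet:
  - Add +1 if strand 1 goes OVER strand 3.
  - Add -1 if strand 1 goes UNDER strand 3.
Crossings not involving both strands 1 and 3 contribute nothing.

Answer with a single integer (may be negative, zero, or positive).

Gen 1: crossing 2x3. Both 1&3? no. Sum: 0
Gen 2: 1 over 3. Both 1&3? yes. Contrib: +1. Sum: 1
Gen 3: crossing 1x2. Both 1&3? no. Sum: 1
Gen 4: crossing 2x1. Both 1&3? no. Sum: 1
Gen 5: crossing 1x2. Both 1&3? no. Sum: 1
Gen 6: crossing 2x1. Both 1&3? no. Sum: 1
Gen 7: 3 under 1. Both 1&3? yes. Contrib: +1. Sum: 2
Gen 8: 1 over 3. Both 1&3? yes. Contrib: +1. Sum: 3
Gen 9: 3 over 1. Both 1&3? yes. Contrib: -1. Sum: 2
Gen 10: 1 over 3. Both 1&3? yes. Contrib: +1. Sum: 3
Gen 11: 3 over 1. Both 1&3? yes. Contrib: -1. Sum: 2
Gen 12: crossing 3x2. Both 1&3? no. Sum: 2
Gen 13: crossing 2x3. Both 1&3? no. Sum: 2
Gen 14: crossing 3x2. Both 1&3? no. Sum: 2

Answer: 2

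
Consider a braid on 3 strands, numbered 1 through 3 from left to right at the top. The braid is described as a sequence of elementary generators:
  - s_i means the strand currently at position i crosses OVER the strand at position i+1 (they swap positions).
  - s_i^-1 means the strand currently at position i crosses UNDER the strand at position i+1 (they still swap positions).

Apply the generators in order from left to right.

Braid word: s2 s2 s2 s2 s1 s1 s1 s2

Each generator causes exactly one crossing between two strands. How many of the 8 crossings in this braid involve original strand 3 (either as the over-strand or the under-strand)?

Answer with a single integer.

Answer: 5

Derivation:
Gen 1: crossing 2x3. Involves strand 3? yes. Count so far: 1
Gen 2: crossing 3x2. Involves strand 3? yes. Count so far: 2
Gen 3: crossing 2x3. Involves strand 3? yes. Count so far: 3
Gen 4: crossing 3x2. Involves strand 3? yes. Count so far: 4
Gen 5: crossing 1x2. Involves strand 3? no. Count so far: 4
Gen 6: crossing 2x1. Involves strand 3? no. Count so far: 4
Gen 7: crossing 1x2. Involves strand 3? no. Count so far: 4
Gen 8: crossing 1x3. Involves strand 3? yes. Count so far: 5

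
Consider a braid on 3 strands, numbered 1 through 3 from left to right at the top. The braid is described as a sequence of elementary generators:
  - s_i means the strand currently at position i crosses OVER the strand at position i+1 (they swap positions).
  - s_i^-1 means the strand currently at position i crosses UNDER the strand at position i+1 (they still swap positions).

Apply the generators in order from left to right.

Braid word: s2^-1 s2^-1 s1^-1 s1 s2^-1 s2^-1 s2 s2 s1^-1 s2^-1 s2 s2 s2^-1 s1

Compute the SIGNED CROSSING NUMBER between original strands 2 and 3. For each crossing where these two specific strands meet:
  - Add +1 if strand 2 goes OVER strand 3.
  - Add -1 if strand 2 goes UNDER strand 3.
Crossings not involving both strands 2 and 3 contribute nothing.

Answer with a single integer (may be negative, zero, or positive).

Gen 1: 2 under 3. Both 2&3? yes. Contrib: -1. Sum: -1
Gen 2: 3 under 2. Both 2&3? yes. Contrib: +1. Sum: 0
Gen 3: crossing 1x2. Both 2&3? no. Sum: 0
Gen 4: crossing 2x1. Both 2&3? no. Sum: 0
Gen 5: 2 under 3. Both 2&3? yes. Contrib: -1. Sum: -1
Gen 6: 3 under 2. Both 2&3? yes. Contrib: +1. Sum: 0
Gen 7: 2 over 3. Both 2&3? yes. Contrib: +1. Sum: 1
Gen 8: 3 over 2. Both 2&3? yes. Contrib: -1. Sum: 0
Gen 9: crossing 1x2. Both 2&3? no. Sum: 0
Gen 10: crossing 1x3. Both 2&3? no. Sum: 0
Gen 11: crossing 3x1. Both 2&3? no. Sum: 0
Gen 12: crossing 1x3. Both 2&3? no. Sum: 0
Gen 13: crossing 3x1. Both 2&3? no. Sum: 0
Gen 14: crossing 2x1. Both 2&3? no. Sum: 0

Answer: 0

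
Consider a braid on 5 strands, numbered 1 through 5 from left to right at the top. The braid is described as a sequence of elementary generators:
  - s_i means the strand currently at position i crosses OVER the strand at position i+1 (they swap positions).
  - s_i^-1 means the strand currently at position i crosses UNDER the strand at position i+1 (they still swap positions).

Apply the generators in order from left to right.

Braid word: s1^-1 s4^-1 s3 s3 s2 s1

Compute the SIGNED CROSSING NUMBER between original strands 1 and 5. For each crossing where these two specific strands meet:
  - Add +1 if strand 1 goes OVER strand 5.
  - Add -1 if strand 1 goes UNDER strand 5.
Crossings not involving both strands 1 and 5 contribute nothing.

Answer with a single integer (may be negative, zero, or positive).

Answer: 0

Derivation:
Gen 1: crossing 1x2. Both 1&5? no. Sum: 0
Gen 2: crossing 4x5. Both 1&5? no. Sum: 0
Gen 3: crossing 3x5. Both 1&5? no. Sum: 0
Gen 4: crossing 5x3. Both 1&5? no. Sum: 0
Gen 5: crossing 1x3. Both 1&5? no. Sum: 0
Gen 6: crossing 2x3. Both 1&5? no. Sum: 0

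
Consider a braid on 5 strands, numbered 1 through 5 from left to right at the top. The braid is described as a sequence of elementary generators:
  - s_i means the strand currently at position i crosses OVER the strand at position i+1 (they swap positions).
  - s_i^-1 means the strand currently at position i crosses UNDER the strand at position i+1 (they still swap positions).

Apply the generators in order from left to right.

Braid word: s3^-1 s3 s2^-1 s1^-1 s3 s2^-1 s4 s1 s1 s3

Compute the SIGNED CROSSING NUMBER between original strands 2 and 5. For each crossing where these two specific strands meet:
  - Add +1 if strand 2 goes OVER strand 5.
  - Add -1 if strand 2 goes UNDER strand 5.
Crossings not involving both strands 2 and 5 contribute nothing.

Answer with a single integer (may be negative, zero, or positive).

Gen 1: crossing 3x4. Both 2&5? no. Sum: 0
Gen 2: crossing 4x3. Both 2&5? no. Sum: 0
Gen 3: crossing 2x3. Both 2&5? no. Sum: 0
Gen 4: crossing 1x3. Both 2&5? no. Sum: 0
Gen 5: crossing 2x4. Both 2&5? no. Sum: 0
Gen 6: crossing 1x4. Both 2&5? no. Sum: 0
Gen 7: 2 over 5. Both 2&5? yes. Contrib: +1. Sum: 1
Gen 8: crossing 3x4. Both 2&5? no. Sum: 1
Gen 9: crossing 4x3. Both 2&5? no. Sum: 1
Gen 10: crossing 1x5. Both 2&5? no. Sum: 1

Answer: 1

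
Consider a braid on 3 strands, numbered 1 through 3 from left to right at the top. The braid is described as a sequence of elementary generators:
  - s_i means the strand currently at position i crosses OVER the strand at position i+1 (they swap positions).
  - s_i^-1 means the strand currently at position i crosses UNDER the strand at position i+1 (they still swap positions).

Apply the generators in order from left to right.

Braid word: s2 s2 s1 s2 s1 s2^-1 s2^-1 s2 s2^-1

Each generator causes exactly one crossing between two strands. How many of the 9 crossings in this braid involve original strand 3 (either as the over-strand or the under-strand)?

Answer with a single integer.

Answer: 4

Derivation:
Gen 1: crossing 2x3. Involves strand 3? yes. Count so far: 1
Gen 2: crossing 3x2. Involves strand 3? yes. Count so far: 2
Gen 3: crossing 1x2. Involves strand 3? no. Count so far: 2
Gen 4: crossing 1x3. Involves strand 3? yes. Count so far: 3
Gen 5: crossing 2x3. Involves strand 3? yes. Count so far: 4
Gen 6: crossing 2x1. Involves strand 3? no. Count so far: 4
Gen 7: crossing 1x2. Involves strand 3? no. Count so far: 4
Gen 8: crossing 2x1. Involves strand 3? no. Count so far: 4
Gen 9: crossing 1x2. Involves strand 3? no. Count so far: 4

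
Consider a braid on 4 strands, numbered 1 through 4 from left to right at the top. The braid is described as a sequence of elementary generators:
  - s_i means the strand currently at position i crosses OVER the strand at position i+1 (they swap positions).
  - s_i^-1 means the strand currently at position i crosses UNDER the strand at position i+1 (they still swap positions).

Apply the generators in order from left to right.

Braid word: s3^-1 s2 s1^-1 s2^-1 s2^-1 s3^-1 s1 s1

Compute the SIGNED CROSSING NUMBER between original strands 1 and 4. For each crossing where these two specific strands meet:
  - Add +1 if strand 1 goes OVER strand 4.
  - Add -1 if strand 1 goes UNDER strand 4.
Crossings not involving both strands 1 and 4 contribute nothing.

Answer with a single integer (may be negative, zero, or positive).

Answer: -1

Derivation:
Gen 1: crossing 3x4. Both 1&4? no. Sum: 0
Gen 2: crossing 2x4. Both 1&4? no. Sum: 0
Gen 3: 1 under 4. Both 1&4? yes. Contrib: -1. Sum: -1
Gen 4: crossing 1x2. Both 1&4? no. Sum: -1
Gen 5: crossing 2x1. Both 1&4? no. Sum: -1
Gen 6: crossing 2x3. Both 1&4? no. Sum: -1
Gen 7: 4 over 1. Both 1&4? yes. Contrib: -1. Sum: -2
Gen 8: 1 over 4. Both 1&4? yes. Contrib: +1. Sum: -1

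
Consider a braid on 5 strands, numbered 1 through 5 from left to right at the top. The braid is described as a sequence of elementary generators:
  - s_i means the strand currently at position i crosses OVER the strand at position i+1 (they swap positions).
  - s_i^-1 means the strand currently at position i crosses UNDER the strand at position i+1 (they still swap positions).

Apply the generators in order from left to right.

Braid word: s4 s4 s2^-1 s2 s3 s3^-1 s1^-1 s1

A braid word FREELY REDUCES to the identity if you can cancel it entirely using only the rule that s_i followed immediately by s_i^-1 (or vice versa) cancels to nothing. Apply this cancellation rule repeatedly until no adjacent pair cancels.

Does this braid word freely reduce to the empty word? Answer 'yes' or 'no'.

Gen 1 (s4): push. Stack: [s4]
Gen 2 (s4): push. Stack: [s4 s4]
Gen 3 (s2^-1): push. Stack: [s4 s4 s2^-1]
Gen 4 (s2): cancels prior s2^-1. Stack: [s4 s4]
Gen 5 (s3): push. Stack: [s4 s4 s3]
Gen 6 (s3^-1): cancels prior s3. Stack: [s4 s4]
Gen 7 (s1^-1): push. Stack: [s4 s4 s1^-1]
Gen 8 (s1): cancels prior s1^-1. Stack: [s4 s4]
Reduced word: s4 s4

Answer: no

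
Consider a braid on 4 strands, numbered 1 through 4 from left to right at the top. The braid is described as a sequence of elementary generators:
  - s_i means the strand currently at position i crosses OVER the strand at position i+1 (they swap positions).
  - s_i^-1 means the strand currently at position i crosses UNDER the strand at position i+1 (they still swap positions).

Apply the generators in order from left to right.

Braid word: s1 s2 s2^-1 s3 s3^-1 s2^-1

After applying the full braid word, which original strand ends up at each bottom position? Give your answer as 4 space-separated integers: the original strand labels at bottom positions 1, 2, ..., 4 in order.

Answer: 2 3 1 4

Derivation:
Gen 1 (s1): strand 1 crosses over strand 2. Perm now: [2 1 3 4]
Gen 2 (s2): strand 1 crosses over strand 3. Perm now: [2 3 1 4]
Gen 3 (s2^-1): strand 3 crosses under strand 1. Perm now: [2 1 3 4]
Gen 4 (s3): strand 3 crosses over strand 4. Perm now: [2 1 4 3]
Gen 5 (s3^-1): strand 4 crosses under strand 3. Perm now: [2 1 3 4]
Gen 6 (s2^-1): strand 1 crosses under strand 3. Perm now: [2 3 1 4]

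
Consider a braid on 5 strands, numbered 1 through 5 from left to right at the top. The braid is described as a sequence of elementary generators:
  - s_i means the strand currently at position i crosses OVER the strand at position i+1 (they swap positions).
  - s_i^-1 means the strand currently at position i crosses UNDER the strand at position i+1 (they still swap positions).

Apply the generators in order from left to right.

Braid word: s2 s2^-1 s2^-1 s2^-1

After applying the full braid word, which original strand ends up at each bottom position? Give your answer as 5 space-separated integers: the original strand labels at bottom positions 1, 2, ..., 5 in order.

Answer: 1 2 3 4 5

Derivation:
Gen 1 (s2): strand 2 crosses over strand 3. Perm now: [1 3 2 4 5]
Gen 2 (s2^-1): strand 3 crosses under strand 2. Perm now: [1 2 3 4 5]
Gen 3 (s2^-1): strand 2 crosses under strand 3. Perm now: [1 3 2 4 5]
Gen 4 (s2^-1): strand 3 crosses under strand 2. Perm now: [1 2 3 4 5]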